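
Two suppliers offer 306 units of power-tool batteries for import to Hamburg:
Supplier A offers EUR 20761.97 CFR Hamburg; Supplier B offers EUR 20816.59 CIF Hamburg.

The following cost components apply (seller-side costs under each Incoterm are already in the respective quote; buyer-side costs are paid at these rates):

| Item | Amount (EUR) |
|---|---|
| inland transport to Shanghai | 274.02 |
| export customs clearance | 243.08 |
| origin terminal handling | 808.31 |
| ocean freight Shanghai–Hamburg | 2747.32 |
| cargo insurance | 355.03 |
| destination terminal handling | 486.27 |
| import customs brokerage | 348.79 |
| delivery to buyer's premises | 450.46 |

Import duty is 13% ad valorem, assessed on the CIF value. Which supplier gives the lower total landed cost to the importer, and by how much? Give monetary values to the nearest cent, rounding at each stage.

Supplier B is cheaper by EUR 339.46

Supplier A (CFR):
CIF value = CFR price + insurance = 20761.97 + 355.03 = 21117.00
Import duty = 21117.00 × 13% = 2745.21
Buyer bears (A): 355.03 + 486.27 + 348.79 + 450.46 = 1640.55
Landed cost (A) = invoice 20761.97 + 1640.55 + duty 2745.21 = 25147.73
Supplier B (CIF):
The CIF price already equals the CIF value: 20816.59
Import duty = 20816.59 × 13% = 2706.16
Buyer bears (B): 486.27 + 348.79 + 450.46 = 1285.52
Landed cost (B) = invoice 20816.59 + 1285.52 + duty 2706.16 = 24808.27
Difference = |25147.73 − 24808.27| = 339.46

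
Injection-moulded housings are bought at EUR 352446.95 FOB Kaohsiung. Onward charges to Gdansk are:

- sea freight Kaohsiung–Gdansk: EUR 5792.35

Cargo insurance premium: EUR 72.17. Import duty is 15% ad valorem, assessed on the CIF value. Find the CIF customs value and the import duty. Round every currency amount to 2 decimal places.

CIF = FOB price + freight + insurance
CIF = 352446.95 + 5792.35 + 72.17 = 358311.47
Import duty = 358311.47 × 15% = 53746.72

CIF value: EUR 358311.47; import duty: EUR 53746.72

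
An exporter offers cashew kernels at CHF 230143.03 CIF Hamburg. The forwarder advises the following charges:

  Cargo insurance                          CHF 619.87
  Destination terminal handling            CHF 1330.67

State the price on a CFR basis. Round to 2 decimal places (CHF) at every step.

Not relevant to the conversion: destination terminal — on the buyer under both terms; not part of either seller's price.
From CIF to CFR, the seller no longer bears: insurance.
CFR price = 230143.03 − 619.87 = 229523.16

CFR price: CHF 229523.16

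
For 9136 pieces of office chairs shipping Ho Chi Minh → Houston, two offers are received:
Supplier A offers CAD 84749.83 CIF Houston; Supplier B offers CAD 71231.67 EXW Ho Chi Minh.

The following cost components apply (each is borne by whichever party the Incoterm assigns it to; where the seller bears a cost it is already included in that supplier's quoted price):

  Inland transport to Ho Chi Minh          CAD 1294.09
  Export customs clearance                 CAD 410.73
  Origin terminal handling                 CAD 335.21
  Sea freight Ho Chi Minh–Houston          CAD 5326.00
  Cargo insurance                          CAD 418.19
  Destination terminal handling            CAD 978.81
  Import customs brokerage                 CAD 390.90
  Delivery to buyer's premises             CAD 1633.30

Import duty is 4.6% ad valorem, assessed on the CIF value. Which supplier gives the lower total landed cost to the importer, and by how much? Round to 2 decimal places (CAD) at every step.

Supplier B is cheaper by CAD 5997.70

Supplier A (CIF):
The CIF price already equals the CIF value: 84749.83
Import duty = 84749.83 × 4.6% = 3898.49
Buyer bears (A): 978.81 + 390.90 + 1633.30 = 3003.01
Landed cost (A) = invoice 84749.83 + 3003.01 + duty 3898.49 = 91651.33
Supplier B (EXW):
CIF value = EXW price + inland to port + export clearance + origin terminal + freight + insurance = 71231.67 + 1294.09 + 410.73 + 335.21 + 5326.00 + 418.19 = 79015.89
Import duty = 79015.89 × 4.6% = 3634.73
Buyer bears (B): 1294.09 + 410.73 + 335.21 + 5326.00 + 418.19 + 978.81 + 390.90 + 1633.30 = 10787.23
Landed cost (B) = invoice 71231.67 + 10787.23 + duty 3634.73 = 85653.63
Difference = |91651.33 − 85653.63| = 5997.70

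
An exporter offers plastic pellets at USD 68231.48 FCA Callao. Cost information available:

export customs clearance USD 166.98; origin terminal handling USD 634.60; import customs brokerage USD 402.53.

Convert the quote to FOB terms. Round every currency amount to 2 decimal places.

FOB price: USD 68866.08

Not relevant to the conversion: export clearance — on the seller under both FCA and FOB; already in the FCA price and stays in the FOB price. brokerage — on the buyer under both terms; not part of either seller's price.
From FCA to FOB, the seller additionally bears: origin terminal.
FOB price = 68231.48 + 634.60 = 68866.08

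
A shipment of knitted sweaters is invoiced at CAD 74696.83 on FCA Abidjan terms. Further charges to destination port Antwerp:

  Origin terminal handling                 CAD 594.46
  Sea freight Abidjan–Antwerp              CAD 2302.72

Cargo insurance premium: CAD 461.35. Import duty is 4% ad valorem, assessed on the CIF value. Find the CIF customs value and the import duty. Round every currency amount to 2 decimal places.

CIF = FCA price + pre-shipment costs + freight + insurance
CIF = 74696.83 + 594.46 + 2302.72 + 461.35 = 78055.36
Import duty = 78055.36 × 4% = 3122.21

CIF value: CAD 78055.36; import duty: CAD 3122.21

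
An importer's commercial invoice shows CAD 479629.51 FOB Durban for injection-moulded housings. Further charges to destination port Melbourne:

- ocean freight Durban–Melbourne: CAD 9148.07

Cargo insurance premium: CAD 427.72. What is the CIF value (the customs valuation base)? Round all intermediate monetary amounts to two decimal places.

CIF value: CAD 489205.30

CIF = FOB price + freight + insurance
CIF = 479629.51 + 9148.07 + 427.72 = 489205.30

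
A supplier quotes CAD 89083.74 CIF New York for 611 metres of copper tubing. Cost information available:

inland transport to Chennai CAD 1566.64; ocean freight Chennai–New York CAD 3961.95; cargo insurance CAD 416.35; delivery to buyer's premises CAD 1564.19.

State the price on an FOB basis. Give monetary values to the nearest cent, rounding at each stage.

FOB price: CAD 84705.44

Not relevant to the conversion: inland to port — on the seller under both CIF and FOB; already in the CIF price and stays in the FOB price. delivery — on the buyer under both terms; not part of either seller's price.
From CIF to FOB, the seller no longer bears: freight, insurance.
FOB price = 89083.74 − 3961.95 − 416.35 = 84705.44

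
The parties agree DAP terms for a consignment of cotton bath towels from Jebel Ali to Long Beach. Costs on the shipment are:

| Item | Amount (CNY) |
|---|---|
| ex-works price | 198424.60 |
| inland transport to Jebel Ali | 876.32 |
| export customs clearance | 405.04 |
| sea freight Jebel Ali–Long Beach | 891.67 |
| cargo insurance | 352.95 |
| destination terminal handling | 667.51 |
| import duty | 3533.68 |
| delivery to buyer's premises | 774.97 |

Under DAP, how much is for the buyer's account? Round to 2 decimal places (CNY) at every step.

DAP: the seller bears all costs to the named destination except import duty and clearance.
Seller's account: goods 198424.60 + inland to port 876.32 + export clearance 405.04 + freight 891.67 + insurance 352.95 + destination terminal 667.51 + delivery 774.97 = 202393.06
Buyer's account: duty 3533.68 = 3533.68

Buyer's account: CNY 3533.68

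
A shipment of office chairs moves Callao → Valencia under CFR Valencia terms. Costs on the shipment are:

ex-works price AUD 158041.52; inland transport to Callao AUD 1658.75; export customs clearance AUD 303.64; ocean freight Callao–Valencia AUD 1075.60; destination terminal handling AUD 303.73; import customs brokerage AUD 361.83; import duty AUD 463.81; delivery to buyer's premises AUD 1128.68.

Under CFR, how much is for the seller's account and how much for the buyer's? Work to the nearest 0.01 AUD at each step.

CFR: the seller pays costs through ocean freight to the destination port, but not insurance.
Seller's account: goods 158041.52 + inland to port 1658.75 + export clearance 303.64 + freight 1075.60 = 161079.51
Buyer's account: destination terminal 303.73 + brokerage 361.83 + duty 463.81 + delivery 1128.68 = 2258.05

Seller: AUD 161079.51; buyer: AUD 2258.05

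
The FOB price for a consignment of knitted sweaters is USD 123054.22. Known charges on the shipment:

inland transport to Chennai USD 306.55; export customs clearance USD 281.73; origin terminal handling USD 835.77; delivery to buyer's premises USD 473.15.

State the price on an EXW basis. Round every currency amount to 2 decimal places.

Not relevant to the conversion: delivery — on the buyer under both terms; not part of either seller's price.
From FOB to EXW, the seller no longer bears: inland to port, export clearance, origin terminal.
EXW price = 123054.22 − 306.55 − 281.73 − 835.77 = 121630.17

EXW price: USD 121630.17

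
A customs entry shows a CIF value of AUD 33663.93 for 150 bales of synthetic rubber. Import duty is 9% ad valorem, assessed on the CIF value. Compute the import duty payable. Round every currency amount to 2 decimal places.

Import duty: AUD 3029.75

Import duty = 33663.93 × 9% = 3029.75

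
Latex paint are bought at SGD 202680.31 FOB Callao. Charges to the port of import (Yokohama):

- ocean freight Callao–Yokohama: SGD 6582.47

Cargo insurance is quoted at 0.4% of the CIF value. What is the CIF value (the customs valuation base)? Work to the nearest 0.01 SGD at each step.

Let C be the CIF value. C = FOB price + freight + 0.4% × C
C − 0.4% × C = 202680.31 + 6582.47
0.996 × C = 209262.78
C = 209262.78 / 0.996 = 210103.19
Insurance premium = 0.4% × 210103.19 = 840.41

CIF value: SGD 210103.19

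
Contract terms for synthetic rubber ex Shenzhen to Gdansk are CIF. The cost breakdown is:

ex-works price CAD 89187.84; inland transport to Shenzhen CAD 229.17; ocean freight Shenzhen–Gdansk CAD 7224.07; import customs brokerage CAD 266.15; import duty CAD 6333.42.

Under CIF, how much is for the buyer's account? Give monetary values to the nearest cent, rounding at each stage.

Buyer's account: CAD 6599.57

CIF: the seller pays costs through ocean freight and marine insurance to the destination port.
Seller's account: goods 89187.84 + inland to port 229.17 + freight 7224.07 = 96641.08
Buyer's account: brokerage 266.15 + duty 6333.42 = 6599.57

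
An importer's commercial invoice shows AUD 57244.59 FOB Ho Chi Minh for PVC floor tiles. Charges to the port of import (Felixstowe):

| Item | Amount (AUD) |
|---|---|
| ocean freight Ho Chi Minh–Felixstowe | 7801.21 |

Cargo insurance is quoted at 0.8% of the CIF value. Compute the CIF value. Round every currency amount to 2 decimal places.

Let C be the CIF value. C = FOB price + freight + 0.8% × C
C − 0.8% × C = 57244.59 + 7801.21
0.992 × C = 65045.80
C = 65045.80 / 0.992 = 65570.36
Insurance premium = 0.8% × 65570.36 = 524.56

CIF value: AUD 65570.36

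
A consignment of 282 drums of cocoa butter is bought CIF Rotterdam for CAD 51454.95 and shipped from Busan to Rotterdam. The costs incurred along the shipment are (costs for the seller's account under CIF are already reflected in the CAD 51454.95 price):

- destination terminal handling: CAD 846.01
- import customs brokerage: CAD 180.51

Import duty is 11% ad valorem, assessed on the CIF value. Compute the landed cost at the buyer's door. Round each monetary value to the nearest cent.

CIF: the seller pays costs through ocean freight and marine insurance to the destination port.
The CIF price already equals the CIF value: 51454.95
Import duty = 51454.95 × 11% = 5660.04
Buyer bears: destination terminal 846.01 + brokerage 180.51 + duty 5660.04 = 6686.56
Landed cost = invoice 51454.95 + 6686.56 = 58141.51

Total landed cost: CAD 58141.51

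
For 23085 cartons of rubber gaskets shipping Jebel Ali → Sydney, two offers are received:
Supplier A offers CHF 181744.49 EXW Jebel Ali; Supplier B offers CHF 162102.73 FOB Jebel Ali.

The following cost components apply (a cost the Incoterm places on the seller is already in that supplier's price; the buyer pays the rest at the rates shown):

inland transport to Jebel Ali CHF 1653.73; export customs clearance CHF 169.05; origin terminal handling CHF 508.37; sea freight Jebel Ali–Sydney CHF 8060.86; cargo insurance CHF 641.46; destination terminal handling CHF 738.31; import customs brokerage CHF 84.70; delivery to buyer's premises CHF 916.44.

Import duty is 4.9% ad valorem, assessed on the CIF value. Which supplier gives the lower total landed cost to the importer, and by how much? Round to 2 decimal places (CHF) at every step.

Supplier A (EXW):
CIF value = EXW price + inland to port + export clearance + origin terminal + freight + insurance = 181744.49 + 1653.73 + 169.05 + 508.37 + 8060.86 + 641.46 = 192777.96
Import duty = 192777.96 × 4.9% = 9446.12
Buyer bears (A): 1653.73 + 169.05 + 508.37 + 8060.86 + 641.46 + 738.31 + 84.70 + 916.44 = 12772.92
Landed cost (A) = invoice 181744.49 + 12772.92 + duty 9446.12 = 203963.53
Supplier B (FOB):
CIF value = FOB price + freight + insurance = 162102.73 + 8060.86 + 641.46 = 170805.05
Import duty = 170805.05 × 4.9% = 8369.45
Buyer bears (B): 8060.86 + 641.46 + 738.31 + 84.70 + 916.44 = 10441.77
Landed cost (B) = invoice 162102.73 + 10441.77 + duty 8369.45 = 180913.95
Difference = |203963.53 − 180913.95| = 23049.58

Supplier B is cheaper by CHF 23049.58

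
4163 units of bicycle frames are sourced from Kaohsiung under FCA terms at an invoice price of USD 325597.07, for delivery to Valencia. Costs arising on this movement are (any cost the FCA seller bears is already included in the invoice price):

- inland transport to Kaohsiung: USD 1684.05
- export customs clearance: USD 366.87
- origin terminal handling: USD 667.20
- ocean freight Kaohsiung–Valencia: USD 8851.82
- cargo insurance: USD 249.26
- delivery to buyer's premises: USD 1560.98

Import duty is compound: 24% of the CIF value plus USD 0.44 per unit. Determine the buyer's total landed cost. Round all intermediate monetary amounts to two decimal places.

FCA: the seller delivers export-cleared goods to the carrier; the buyer bears costs from that point.
Already in the invoice (seller's account under FCA): inland to port, export clearance — exclude.
CIF value = FCA price + origin terminal + freight + insurance = 325597.07 + 667.20 + 8851.82 + 249.26 = 335365.35
Ad valorem component: 335365.35 × 24% = 80487.68
Specific component: 4163 × 0.44 = 1831.72
Import duty = 80487.68 + 1831.72 = 82319.40
Buyer bears: origin terminal 667.20 + freight 8851.82 + insurance 249.26 + delivery 1560.98 + duty 82319.40 = 93648.66
Landed cost = invoice 325597.07 + 93648.66 = 419245.73

Total landed cost: USD 419245.73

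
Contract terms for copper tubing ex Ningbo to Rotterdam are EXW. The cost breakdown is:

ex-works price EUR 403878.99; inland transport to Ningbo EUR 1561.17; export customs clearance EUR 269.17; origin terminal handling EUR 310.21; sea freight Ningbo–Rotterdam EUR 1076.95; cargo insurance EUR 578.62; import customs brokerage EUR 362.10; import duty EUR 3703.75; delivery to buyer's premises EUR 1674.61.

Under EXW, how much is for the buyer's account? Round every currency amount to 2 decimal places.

EXW: the seller makes goods available at their premises; the buyer bears all onward costs.
Seller's account: goods 403878.99 = 403878.99
Buyer's account: inland to port 1561.17 + export clearance 269.17 + origin terminal 310.21 + freight 1076.95 + insurance 578.62 + brokerage 362.10 + duty 3703.75 + delivery 1674.61 = 9536.58

Buyer's account: EUR 9536.58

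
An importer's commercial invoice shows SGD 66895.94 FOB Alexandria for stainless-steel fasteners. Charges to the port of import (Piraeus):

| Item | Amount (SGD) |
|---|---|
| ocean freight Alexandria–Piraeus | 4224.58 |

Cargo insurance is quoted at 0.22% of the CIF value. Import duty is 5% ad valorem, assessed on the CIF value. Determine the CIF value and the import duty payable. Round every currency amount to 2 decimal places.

CIF value: SGD 71277.33; import duty: SGD 3563.87

Let C be the CIF value. C = FOB price + freight + 0.22% × C
C − 0.22% × C = 66895.94 + 4224.58
0.9978 × C = 71120.52
C = 71120.52 / 0.9978 = 71277.33
Insurance premium = 0.22% × 71277.33 = 156.81
Import duty = 71277.33 × 5% = 3563.87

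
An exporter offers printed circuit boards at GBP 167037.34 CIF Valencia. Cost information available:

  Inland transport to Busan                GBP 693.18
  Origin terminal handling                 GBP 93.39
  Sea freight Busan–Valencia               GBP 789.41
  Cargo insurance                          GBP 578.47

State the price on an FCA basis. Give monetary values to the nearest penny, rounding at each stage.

Not relevant to the conversion: inland to port — on the seller under both CIF and FCA; already in the CIF price and stays in the FCA price.
From CIF to FCA, the seller no longer bears: origin terminal, freight, insurance.
FCA price = 167037.34 − 93.39 − 789.41 − 578.47 = 165576.07

FCA price: GBP 165576.07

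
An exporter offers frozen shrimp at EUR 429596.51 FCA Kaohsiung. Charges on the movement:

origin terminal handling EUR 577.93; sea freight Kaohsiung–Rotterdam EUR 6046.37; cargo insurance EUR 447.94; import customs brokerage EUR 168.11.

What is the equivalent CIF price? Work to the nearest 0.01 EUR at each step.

CIF price: EUR 436668.75

Not relevant to the conversion: brokerage — on the buyer under both terms; not part of either seller's price.
From FCA to CIF, the seller additionally bears: origin terminal, freight, insurance.
CIF price = 429596.51 + 577.93 + 6046.37 + 447.94 = 436668.75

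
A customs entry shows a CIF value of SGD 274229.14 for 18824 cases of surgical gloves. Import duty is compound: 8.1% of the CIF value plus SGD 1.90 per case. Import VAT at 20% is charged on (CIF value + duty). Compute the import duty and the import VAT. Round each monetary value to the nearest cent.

Ad valorem component: 274229.14 × 8.1% = 22212.56
Specific component: 18824 × 1.90 = 35765.60
Import duty = 22212.56 + 35765.60 = 57978.16
VAT base = CIF + duty = 274229.14 + 57978.16 = 332207.30
Import VAT = 332207.30 × 20% = 66441.46

Import duty: SGD 57978.16; import VAT: SGD 66441.46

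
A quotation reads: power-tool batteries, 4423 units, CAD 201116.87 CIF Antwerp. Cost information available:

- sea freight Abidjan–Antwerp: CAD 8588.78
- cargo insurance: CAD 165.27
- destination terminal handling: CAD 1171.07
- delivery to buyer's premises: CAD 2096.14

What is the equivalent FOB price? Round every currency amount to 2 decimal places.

FOB price: CAD 192362.82

Not relevant to the conversion: delivery, destination terminal — on the buyer under both terms; not part of either seller's price.
From CIF to FOB, the seller no longer bears: freight, insurance.
FOB price = 201116.87 − 8588.78 − 165.27 = 192362.82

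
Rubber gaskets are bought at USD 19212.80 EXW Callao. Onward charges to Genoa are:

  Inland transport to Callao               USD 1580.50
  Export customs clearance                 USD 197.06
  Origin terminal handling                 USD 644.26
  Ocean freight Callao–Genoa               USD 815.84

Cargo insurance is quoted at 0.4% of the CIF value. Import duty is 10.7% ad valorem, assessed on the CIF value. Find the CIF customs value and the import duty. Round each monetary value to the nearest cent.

CIF value: USD 22540.62; import duty: USD 2411.85

Let C be the CIF value. C = EXW price + pre-shipment costs + freight + 0.4% × C
C − 0.4% × C = 19212.80 + 1580.50 + 197.06 + 644.26 + 815.84
0.996 × C = 22450.46
C = 22450.46 / 0.996 = 22540.62
Insurance premium = 0.4% × 22540.62 = 90.16
Import duty = 22540.62 × 10.7% = 2411.85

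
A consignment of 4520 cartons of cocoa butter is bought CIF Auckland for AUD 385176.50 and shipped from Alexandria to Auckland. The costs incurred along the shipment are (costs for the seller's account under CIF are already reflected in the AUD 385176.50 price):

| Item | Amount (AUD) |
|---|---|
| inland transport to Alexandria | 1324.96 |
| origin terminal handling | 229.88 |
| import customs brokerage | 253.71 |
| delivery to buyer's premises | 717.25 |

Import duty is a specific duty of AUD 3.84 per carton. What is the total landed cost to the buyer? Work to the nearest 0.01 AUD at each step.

CIF: the seller pays costs through ocean freight and marine insurance to the destination port.
Already in the invoice (seller's account under CIF): inland to port, origin terminal — exclude.
The CIF price already equals the CIF value: 385176.50
Import duty = 4520 × 3.84 = 17356.80
Buyer bears: brokerage 253.71 + delivery 717.25 + duty 17356.80 = 18327.76
Landed cost = invoice 385176.50 + 18327.76 = 403504.26

Total landed cost: AUD 403504.26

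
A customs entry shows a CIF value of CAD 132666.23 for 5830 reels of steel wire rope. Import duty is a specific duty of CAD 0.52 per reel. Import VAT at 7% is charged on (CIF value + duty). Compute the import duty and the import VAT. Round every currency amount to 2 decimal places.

Import duty = 5830 × 0.52 = 3031.60
VAT base = CIF + duty = 132666.23 + 3031.60 = 135697.83
Import VAT = 135697.83 × 7% = 9498.85

Import duty: CAD 3031.60; import VAT: CAD 9498.85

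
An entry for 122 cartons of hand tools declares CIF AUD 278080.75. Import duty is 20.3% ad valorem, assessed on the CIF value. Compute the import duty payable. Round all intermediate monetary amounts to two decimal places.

Import duty: AUD 56450.39

Import duty = 278080.75 × 20.3% = 56450.39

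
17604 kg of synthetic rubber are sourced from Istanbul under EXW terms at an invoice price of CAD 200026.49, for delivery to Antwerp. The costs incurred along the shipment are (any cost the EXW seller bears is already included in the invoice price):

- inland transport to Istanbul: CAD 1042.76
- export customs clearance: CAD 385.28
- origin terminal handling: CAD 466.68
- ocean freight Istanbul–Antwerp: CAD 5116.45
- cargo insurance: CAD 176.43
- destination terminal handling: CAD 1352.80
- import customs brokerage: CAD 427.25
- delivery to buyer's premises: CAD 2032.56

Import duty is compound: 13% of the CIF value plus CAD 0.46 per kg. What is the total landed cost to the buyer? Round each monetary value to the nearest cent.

EXW: the seller makes goods available at their premises; the buyer bears all onward costs.
CIF value = EXW price + inland to port + export clearance + origin terminal + freight + insurance = 200026.49 + 1042.76 + 385.28 + 466.68 + 5116.45 + 176.43 = 207214.09
Ad valorem component: 207214.09 × 13% = 26937.83
Specific component: 17604 × 0.46 = 8097.84
Import duty = 26937.83 + 8097.84 = 35035.67
Buyer bears: inland to port 1042.76 + export clearance 385.28 + origin terminal 466.68 + freight 5116.45 + insurance 176.43 + destination terminal 1352.80 + brokerage 427.25 + delivery 2032.56 + duty 35035.67 = 46035.88
Landed cost = invoice 200026.49 + 46035.88 = 246062.37

Total landed cost: CAD 246062.37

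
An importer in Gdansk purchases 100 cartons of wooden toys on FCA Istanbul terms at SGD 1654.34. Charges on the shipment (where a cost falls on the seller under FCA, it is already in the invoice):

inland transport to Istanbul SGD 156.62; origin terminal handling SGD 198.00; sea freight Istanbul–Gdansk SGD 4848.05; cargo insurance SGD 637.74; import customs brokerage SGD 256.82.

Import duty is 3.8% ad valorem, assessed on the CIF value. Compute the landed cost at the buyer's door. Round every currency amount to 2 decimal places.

FCA: the seller delivers export-cleared goods to the carrier; the buyer bears costs from that point.
Already in the invoice (seller's account under FCA): inland to port — exclude.
CIF value = FCA price + origin terminal + freight + insurance = 1654.34 + 198.00 + 4848.05 + 637.74 = 7338.13
Import duty = 7338.13 × 3.8% = 278.85
Buyer bears: origin terminal 198.00 + freight 4848.05 + insurance 637.74 + brokerage 256.82 + duty 278.85 = 6219.46
Landed cost = invoice 1654.34 + 6219.46 = 7873.80

Total landed cost: SGD 7873.80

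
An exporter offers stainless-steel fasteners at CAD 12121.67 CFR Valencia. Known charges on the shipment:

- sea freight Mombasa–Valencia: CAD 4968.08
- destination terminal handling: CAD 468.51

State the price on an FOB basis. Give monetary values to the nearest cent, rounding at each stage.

FOB price: CAD 7153.59

Not relevant to the conversion: destination terminal — on the buyer under both terms; not part of either seller's price.
From CFR to FOB, the seller no longer bears: freight.
FOB price = 12121.67 − 4968.08 = 7153.59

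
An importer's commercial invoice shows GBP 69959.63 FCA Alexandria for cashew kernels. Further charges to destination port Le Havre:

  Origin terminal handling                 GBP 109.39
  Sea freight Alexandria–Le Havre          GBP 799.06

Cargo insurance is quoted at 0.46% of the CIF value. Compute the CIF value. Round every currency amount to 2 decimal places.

CIF value: GBP 71195.58

Let C be the CIF value. C = FCA price + pre-shipment costs + freight + 0.46% × C
C − 0.46% × C = 69959.63 + 109.39 + 799.06
0.9954 × C = 70868.08
C = 70868.08 / 0.9954 = 71195.58
Insurance premium = 0.46% × 71195.58 = 327.50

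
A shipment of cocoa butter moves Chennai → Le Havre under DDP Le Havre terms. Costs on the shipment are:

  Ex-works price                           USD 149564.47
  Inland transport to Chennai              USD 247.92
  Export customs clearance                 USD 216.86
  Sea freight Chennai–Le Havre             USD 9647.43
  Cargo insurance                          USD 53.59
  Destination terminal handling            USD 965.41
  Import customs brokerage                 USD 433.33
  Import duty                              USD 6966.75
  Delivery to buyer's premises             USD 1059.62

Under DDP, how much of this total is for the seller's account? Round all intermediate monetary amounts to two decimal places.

Seller's account: USD 169155.38

DDP: the seller bears all costs including import duty.
Seller's account: goods 149564.47 + inland to port 247.92 + export clearance 216.86 + freight 9647.43 + insurance 53.59 + destination terminal 965.41 + brokerage 433.33 + duty 6966.75 + delivery 1059.62 = 169155.38
Buyer's account: 0.00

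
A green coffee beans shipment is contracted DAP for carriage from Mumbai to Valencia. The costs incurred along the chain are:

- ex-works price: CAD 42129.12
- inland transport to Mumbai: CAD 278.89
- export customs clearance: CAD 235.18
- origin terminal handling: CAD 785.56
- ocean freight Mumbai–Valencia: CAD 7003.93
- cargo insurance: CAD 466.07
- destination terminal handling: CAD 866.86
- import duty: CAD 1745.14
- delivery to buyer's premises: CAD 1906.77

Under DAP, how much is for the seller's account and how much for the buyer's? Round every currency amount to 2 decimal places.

Seller: CAD 53672.38; buyer: CAD 1745.14

DAP: the seller bears all costs to the named destination except import duty and clearance.
Seller's account: goods 42129.12 + inland to port 278.89 + export clearance 235.18 + origin terminal 785.56 + freight 7003.93 + insurance 466.07 + destination terminal 866.86 + delivery 1906.77 = 53672.38
Buyer's account: duty 1745.14 = 1745.14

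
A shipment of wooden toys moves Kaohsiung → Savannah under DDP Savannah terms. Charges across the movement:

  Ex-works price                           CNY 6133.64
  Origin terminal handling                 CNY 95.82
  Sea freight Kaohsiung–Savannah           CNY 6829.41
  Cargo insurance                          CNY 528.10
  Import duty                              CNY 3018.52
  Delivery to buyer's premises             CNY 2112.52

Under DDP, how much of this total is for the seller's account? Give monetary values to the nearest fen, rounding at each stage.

Seller's account: CNY 18718.01

DDP: the seller bears all costs including import duty.
Seller's account: goods 6133.64 + origin terminal 95.82 + freight 6829.41 + insurance 528.10 + duty 3018.52 + delivery 2112.52 = 18718.01
Buyer's account: 0.00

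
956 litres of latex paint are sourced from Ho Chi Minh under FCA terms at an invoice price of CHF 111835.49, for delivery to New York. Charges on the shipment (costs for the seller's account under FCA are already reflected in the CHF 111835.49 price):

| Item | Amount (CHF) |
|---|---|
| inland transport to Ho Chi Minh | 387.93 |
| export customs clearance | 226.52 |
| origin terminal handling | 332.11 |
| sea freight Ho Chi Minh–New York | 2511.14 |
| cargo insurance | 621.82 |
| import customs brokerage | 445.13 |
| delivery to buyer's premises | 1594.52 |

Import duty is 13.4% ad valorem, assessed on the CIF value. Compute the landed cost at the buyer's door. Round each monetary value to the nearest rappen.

Total landed cost: CHF 132790.49

FCA: the seller delivers export-cleared goods to the carrier; the buyer bears costs from that point.
Already in the invoice (seller's account under FCA): inland to port, export clearance — exclude.
CIF value = FCA price + origin terminal + freight + insurance = 111835.49 + 332.11 + 2511.14 + 621.82 = 115300.56
Import duty = 115300.56 × 13.4% = 15450.28
Buyer bears: origin terminal 332.11 + freight 2511.14 + insurance 621.82 + brokerage 445.13 + delivery 1594.52 + duty 15450.28 = 20955.00
Landed cost = invoice 111835.49 + 20955.00 = 132790.49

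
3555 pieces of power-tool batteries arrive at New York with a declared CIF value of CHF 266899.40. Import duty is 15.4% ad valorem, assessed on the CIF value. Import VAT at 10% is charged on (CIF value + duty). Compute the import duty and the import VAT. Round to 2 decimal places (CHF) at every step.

Import duty = 266899.40 × 15.4% = 41102.51
VAT base = CIF + duty = 266899.40 + 41102.51 = 308001.91
Import VAT = 308001.91 × 10% = 30800.19

Import duty: CHF 41102.51; import VAT: CHF 30800.19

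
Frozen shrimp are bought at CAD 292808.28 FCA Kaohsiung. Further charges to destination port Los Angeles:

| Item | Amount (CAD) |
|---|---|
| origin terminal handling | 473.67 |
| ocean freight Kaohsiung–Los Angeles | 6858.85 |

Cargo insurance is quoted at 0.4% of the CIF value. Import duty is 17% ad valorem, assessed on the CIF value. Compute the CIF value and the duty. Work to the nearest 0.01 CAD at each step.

Let C be the CIF value. C = FCA price + pre-shipment costs + freight + 0.4% × C
C − 0.4% × C = 292808.28 + 473.67 + 6858.85
0.996 × C = 300140.80
C = 300140.80 / 0.996 = 301346.18
Insurance premium = 0.4% × 301346.18 = 1205.38
Import duty = 301346.18 × 17% = 51228.85

CIF value: CAD 301346.18; import duty: CAD 51228.85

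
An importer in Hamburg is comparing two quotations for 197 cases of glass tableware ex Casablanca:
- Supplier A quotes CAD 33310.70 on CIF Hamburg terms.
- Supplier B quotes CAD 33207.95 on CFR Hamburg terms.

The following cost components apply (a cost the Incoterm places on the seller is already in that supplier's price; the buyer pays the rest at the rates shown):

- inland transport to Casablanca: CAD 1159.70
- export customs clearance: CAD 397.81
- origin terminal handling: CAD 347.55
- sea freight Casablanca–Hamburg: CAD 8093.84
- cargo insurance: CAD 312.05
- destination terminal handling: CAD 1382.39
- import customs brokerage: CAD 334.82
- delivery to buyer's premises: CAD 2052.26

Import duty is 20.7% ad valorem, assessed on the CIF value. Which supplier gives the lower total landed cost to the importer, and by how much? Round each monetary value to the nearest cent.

Supplier A is cheaper by CAD 252.63

Supplier A (CIF):
The CIF price already equals the CIF value: 33310.70
Import duty = 33310.70 × 20.7% = 6895.31
Buyer bears (A): 1382.39 + 334.82 + 2052.26 = 3769.47
Landed cost (A) = invoice 33310.70 + 3769.47 + duty 6895.31 = 43975.48
Supplier B (CFR):
CIF value = CFR price + insurance = 33207.95 + 312.05 = 33520.00
Import duty = 33520.00 × 20.7% = 6938.64
Buyer bears (B): 312.05 + 1382.39 + 334.82 + 2052.26 = 4081.52
Landed cost (B) = invoice 33207.95 + 4081.52 + duty 6938.64 = 44228.11
Difference = |43975.48 − 44228.11| = 252.63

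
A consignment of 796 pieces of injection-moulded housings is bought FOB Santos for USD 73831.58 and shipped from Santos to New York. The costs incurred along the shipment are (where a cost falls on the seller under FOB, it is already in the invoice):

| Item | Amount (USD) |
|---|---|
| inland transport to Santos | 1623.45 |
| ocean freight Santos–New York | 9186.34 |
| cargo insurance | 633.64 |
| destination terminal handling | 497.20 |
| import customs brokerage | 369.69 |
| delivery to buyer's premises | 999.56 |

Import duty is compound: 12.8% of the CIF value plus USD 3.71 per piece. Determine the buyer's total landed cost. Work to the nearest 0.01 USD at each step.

FOB: the seller bears costs until goods are on board at the origin port; the buyer bears freight, insurance and all costs thereafter.
Already in the invoice (seller's account under FOB): inland to port — exclude.
CIF value = FOB price + freight + insurance = 73831.58 + 9186.34 + 633.64 = 83651.56
Ad valorem component: 83651.56 × 12.8% = 10707.40
Specific component: 796 × 3.71 = 2953.16
Import duty = 10707.40 + 2953.16 = 13660.56
Buyer bears: freight 9186.34 + insurance 633.64 + destination terminal 497.20 + brokerage 369.69 + delivery 999.56 + duty 13660.56 = 25346.99
Landed cost = invoice 73831.58 + 25346.99 = 99178.57

Total landed cost: USD 99178.57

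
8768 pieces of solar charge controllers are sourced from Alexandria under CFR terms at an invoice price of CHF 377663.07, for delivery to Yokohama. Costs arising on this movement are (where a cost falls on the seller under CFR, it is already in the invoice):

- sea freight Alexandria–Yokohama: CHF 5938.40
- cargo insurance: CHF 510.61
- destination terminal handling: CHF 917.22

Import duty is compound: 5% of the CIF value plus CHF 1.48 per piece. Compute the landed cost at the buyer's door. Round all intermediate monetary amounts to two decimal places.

CFR: the seller pays costs through ocean freight to the destination port, but not insurance.
Already in the invoice (seller's account under CFR): freight — exclude.
CIF value = CFR price + insurance = 377663.07 + 510.61 = 378173.68
Ad valorem component: 378173.68 × 5% = 18908.68
Specific component: 8768 × 1.48 = 12976.64
Import duty = 18908.68 + 12976.64 = 31885.32
Buyer bears: insurance 510.61 + destination terminal 917.22 + duty 31885.32 = 33313.15
Landed cost = invoice 377663.07 + 33313.15 = 410976.22

Total landed cost: CHF 410976.22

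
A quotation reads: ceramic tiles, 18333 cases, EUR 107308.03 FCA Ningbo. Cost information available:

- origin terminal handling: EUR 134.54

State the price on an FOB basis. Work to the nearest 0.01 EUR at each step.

FOB price: EUR 107442.57

From FCA to FOB, the seller additionally bears: origin terminal.
FOB price = 107308.03 + 134.54 = 107442.57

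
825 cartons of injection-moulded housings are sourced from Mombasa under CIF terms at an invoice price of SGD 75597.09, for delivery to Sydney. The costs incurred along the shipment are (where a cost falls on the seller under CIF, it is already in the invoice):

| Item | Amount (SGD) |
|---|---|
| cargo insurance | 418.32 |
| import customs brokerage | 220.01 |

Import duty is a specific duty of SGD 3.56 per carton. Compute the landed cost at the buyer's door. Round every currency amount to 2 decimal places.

Total landed cost: SGD 78754.10

CIF: the seller pays costs through ocean freight and marine insurance to the destination port.
Already in the invoice (seller's account under CIF): insurance — exclude.
The CIF price already equals the CIF value: 75597.09
Import duty = 825 × 3.56 = 2937.00
Buyer bears: brokerage 220.01 + duty 2937.00 = 3157.01
Landed cost = invoice 75597.09 + 3157.01 = 78754.10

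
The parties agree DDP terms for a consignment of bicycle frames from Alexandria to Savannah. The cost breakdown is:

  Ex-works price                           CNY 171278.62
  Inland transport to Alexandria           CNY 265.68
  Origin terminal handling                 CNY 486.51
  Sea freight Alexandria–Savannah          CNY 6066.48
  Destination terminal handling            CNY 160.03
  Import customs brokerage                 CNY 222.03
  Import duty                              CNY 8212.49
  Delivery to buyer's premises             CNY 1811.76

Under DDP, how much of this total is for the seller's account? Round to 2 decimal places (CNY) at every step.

Seller's account: CNY 188503.60

DDP: the seller bears all costs including import duty.
Seller's account: goods 171278.62 + inland to port 265.68 + origin terminal 486.51 + freight 6066.48 + destination terminal 160.03 + brokerage 222.03 + duty 8212.49 + delivery 1811.76 = 188503.60
Buyer's account: 0.00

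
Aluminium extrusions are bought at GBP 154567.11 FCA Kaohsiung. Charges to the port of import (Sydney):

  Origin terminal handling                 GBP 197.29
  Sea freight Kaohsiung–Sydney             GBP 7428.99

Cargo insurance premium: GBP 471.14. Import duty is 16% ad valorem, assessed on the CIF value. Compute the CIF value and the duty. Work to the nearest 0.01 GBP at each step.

CIF value: GBP 162664.53; import duty: GBP 26026.32

CIF = FCA price + pre-shipment costs + freight + insurance
CIF = 154567.11 + 197.29 + 7428.99 + 471.14 = 162664.53
Import duty = 162664.53 × 16% = 26026.32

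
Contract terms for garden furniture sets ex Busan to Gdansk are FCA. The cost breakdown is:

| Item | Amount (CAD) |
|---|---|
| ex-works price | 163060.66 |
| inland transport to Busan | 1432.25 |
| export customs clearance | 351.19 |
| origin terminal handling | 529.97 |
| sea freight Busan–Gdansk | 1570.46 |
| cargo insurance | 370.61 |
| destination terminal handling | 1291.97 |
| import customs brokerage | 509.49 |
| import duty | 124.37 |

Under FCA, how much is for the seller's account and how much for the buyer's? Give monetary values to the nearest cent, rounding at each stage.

Seller: CAD 164844.10; buyer: CAD 4396.87

FCA: the seller delivers export-cleared goods to the carrier; the buyer bears costs from that point.
Seller's account: goods 163060.66 + inland to port 1432.25 + export clearance 351.19 = 164844.10
Buyer's account: origin terminal 529.97 + freight 1570.46 + insurance 370.61 + destination terminal 1291.97 + brokerage 509.49 + duty 124.37 = 4396.87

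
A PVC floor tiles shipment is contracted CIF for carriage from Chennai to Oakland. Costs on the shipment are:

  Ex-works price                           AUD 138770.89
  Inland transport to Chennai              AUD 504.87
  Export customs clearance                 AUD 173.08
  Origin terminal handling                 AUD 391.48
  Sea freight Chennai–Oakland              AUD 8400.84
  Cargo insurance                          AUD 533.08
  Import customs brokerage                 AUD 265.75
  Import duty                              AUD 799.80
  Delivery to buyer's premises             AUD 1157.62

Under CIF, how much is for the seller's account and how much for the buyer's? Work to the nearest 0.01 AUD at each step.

CIF: the seller pays costs through ocean freight and marine insurance to the destination port.
Seller's account: goods 138770.89 + inland to port 504.87 + export clearance 173.08 + origin terminal 391.48 + freight 8400.84 + insurance 533.08 = 148774.24
Buyer's account: brokerage 265.75 + duty 799.80 + delivery 1157.62 = 2223.17

Seller: AUD 148774.24; buyer: AUD 2223.17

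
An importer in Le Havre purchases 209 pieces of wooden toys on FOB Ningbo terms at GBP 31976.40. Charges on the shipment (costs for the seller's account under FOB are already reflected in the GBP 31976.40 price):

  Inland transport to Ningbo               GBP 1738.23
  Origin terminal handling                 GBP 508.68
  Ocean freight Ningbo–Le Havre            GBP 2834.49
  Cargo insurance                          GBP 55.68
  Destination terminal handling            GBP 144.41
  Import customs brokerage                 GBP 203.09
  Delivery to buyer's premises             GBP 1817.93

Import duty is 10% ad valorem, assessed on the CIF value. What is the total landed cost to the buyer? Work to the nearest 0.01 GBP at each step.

Total landed cost: GBP 40518.66

FOB: the seller bears costs until goods are on board at the origin port; the buyer bears freight, insurance and all costs thereafter.
Already in the invoice (seller's account under FOB): inland to port, origin terminal — exclude.
CIF value = FOB price + freight + insurance = 31976.40 + 2834.49 + 55.68 = 34866.57
Import duty = 34866.57 × 10% = 3486.66
Buyer bears: freight 2834.49 + insurance 55.68 + destination terminal 144.41 + brokerage 203.09 + delivery 1817.93 + duty 3486.66 = 8542.26
Landed cost = invoice 31976.40 + 8542.26 = 40518.66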